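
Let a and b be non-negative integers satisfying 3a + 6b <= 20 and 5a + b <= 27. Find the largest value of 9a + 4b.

45

Relaxing integrality, the LP optimum is 50.15 at (a,b) = (5.26, 0.704), which is not an integer point.
(a,b)=(5,0): 3·5+6·0=15≤20, 5·5+1·0=25≤27, objective 45.
(a,b)=(4,1): 3·4+6·1=18≤20, 5·4+1·1=21≤27, objective 40.
(a,b)=(4,0): 3·4+6·0=12≤20, 5·4+1·0=20≤27, objective 36.
Maximum is 45 at (a,b)=(5,0).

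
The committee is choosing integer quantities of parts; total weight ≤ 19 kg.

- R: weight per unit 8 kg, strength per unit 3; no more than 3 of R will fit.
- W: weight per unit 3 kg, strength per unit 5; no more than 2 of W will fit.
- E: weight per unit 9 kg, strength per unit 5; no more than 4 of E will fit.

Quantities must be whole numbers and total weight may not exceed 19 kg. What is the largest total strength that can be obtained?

15

This is a bounded integer knapsack.
Take 2×W and 1×E: weight 15 ≤ 19, strength 2·5 + 1·5 = 15.
W has the best ratio (5/3) and is taken to its limit of 2; remaining capacity is filled optimally with the others.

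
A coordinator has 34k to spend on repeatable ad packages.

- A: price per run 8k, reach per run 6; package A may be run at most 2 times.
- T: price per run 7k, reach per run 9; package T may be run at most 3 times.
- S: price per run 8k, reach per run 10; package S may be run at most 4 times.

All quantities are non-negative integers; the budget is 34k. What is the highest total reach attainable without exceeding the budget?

Take 4×S: price 32 ≤ 34, reach 4·10 = 40.
No other integer combination yields more.

40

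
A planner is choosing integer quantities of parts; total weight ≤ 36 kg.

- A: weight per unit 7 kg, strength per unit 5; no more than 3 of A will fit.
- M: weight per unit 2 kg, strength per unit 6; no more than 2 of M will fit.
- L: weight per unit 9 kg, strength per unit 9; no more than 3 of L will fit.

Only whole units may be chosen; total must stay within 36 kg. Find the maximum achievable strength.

40

This is a bounded integer knapsack.
2×A, 2×M, and 2×L: weight 36 ≤ 36, strength 2·5 + 2·6 + 2·9 = 40.
2×M and 3×L: weight 31 ≤ 36, strength 2·6 + 3·9 = 39.
Best is 40.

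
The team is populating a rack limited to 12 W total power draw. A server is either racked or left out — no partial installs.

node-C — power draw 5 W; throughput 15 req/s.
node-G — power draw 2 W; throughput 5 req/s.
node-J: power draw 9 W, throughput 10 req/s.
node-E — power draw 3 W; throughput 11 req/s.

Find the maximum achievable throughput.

31

Take node-C, node-G, and node-E: power draw 5 + 2 + 3 = 10 ≤ 12, throughput 15 + 5 + 11 = 31.
No other feasible combination does better.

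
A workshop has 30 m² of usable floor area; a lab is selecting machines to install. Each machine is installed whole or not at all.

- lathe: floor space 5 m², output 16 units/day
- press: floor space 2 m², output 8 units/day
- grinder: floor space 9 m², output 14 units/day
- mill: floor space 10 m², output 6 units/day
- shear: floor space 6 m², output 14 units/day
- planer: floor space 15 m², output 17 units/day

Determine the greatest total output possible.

Allowing fractional choices, the relaxed optimum would be about 61.1, but machines are indivisible.
lathe + press + grinder + shear: floor space 5 + 2 + 9 + 6 = 22 ≤ 30, output 16 + 8 + 14 + 14 = 52.
lathe + press + shear + planer: floor space 5 + 2 + 6 + 15 = 28 ≤ 30, output 16 + 8 + 14 + 17 = 55.
Best is lathe, press, shear, and planer with total output 55.

55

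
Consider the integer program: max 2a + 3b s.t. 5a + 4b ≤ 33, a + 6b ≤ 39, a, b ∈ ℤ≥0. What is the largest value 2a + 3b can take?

(a,b)=(1,6): 5·1+4·6=29≤33, 1·1+6·6=37≤39, objective 20.
(a,b)=(2,5): 5·2+4·5=30≤33, 1·2+6·5=32≤39, objective 19.
(a,b)=(0,6): 5·0+4·6=24≤33, 1·0+6·6=36≤39, objective 18.
Maximum is 20 at (a,b)=(1,6).

20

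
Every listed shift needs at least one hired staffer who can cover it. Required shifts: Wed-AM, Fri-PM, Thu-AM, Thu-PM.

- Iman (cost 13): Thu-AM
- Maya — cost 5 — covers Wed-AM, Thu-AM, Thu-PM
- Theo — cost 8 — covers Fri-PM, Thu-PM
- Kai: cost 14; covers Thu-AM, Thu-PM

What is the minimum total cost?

This is an integer covering problem.
Choose Maya and Theo: together they cover Wed-AM, Fri-PM, Thu-AM, Thu-PM — every shift.
Total cost: 5 + 8 = 13.
No cover costs less than 13.

13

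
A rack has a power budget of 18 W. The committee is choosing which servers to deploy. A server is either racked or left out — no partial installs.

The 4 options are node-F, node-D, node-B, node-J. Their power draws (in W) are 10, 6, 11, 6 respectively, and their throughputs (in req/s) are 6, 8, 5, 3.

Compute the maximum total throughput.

Allowing fractional choices, the relaxed optimum would be about 15.0, but servers are indivisible.
node-D + node-J: power draw 6 + 6 = 12 ≤ 18, throughput 8 + 3 = 11.
node-F + node-D: power draw 10 + 6 = 16 ≤ 18, throughput 6 + 8 = 14.
node-D + node-B: power draw 6 + 11 = 17 ≤ 18, throughput 8 + 5 = 13.
Best is node-F and node-D with total throughput 14.

14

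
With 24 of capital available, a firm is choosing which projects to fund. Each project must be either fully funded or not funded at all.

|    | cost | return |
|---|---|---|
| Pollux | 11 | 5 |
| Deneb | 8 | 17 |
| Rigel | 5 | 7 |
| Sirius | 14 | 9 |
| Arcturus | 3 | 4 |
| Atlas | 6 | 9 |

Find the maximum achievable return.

37

Allowing fractional choices, the relaxed optimum would be about 38.3, but projects are indivisible.
Deneb + Rigel + Atlas: cost 8 + 5 + 6 = 19 ≤ 24, return 17 + 7 + 9 = 33.
Deneb + Rigel + Arcturus + Atlas: cost 8 + 5 + 3 + 6 = 22 ≤ 24, return 17 + 7 + 4 + 9 = 37.
Best is Deneb, Rigel, Arcturus, and Atlas with total return 37.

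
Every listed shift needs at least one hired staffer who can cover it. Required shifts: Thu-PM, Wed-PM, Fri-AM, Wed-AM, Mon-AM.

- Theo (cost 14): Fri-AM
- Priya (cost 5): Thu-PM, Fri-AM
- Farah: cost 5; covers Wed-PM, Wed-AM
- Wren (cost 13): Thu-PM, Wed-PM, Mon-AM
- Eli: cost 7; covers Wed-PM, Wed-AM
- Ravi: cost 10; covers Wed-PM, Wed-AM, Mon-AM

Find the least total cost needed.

Choose Priya and Ravi: together they cover Thu-PM, Wed-PM, Fri-AM, Wed-AM, Mon-AM — every shift.
Total cost: 5 + 10 = 15.

15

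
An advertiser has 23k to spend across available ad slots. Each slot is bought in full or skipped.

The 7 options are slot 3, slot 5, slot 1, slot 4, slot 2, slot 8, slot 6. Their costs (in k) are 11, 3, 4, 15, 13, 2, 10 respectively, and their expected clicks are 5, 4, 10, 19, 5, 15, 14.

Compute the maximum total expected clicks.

44

Take slot 1, slot 4, and slot 8: cost 4 + 15 + 2 = 21 ≤ 23, expected clicks 10 + 19 + 15 = 44.
No other feasible combination does better.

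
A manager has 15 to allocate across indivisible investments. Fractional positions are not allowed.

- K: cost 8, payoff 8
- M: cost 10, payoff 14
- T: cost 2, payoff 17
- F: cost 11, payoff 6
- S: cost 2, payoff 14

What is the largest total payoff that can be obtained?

45

Take M, T, and S: cost 10 + 2 + 2 = 14 ≤ 15, payoff 14 + 17 + 14 = 45.
No other feasible combination does better.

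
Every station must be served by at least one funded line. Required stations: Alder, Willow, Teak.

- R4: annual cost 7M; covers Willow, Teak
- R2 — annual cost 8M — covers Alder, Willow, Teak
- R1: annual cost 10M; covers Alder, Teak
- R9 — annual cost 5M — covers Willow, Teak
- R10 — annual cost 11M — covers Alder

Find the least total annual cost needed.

This is a weighted set-cover instance.
The greedy cost-per-new-station heuristic would pick R9 and R2 for 13, but a cheaper cover exists.
R2 alone covers Alder, Willow, Teak — every station.
Total annual cost: 8.
No cover costs less than 8.

8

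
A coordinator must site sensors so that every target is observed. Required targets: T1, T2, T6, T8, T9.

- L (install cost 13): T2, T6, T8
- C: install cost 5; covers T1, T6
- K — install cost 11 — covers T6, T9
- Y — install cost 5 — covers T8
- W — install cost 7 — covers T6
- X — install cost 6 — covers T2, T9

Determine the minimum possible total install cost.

16

Choose C, Y, and X: together they cover T1, T2, T6, T8, T9 — every target.
Total install cost: 5 + 5 + 6 = 16.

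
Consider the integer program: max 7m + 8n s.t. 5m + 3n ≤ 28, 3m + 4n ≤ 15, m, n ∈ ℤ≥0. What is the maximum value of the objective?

35

(m,n)=(5,0): 5·5+3·0=25≤28, 3·5+4·0=15≤15, objective 35.
(m,n)=(4,0): 5·4+3·0=20≤28, 3·4+4·0=12≤15, objective 28.
Maximum is 35 at (m,n)=(5,0).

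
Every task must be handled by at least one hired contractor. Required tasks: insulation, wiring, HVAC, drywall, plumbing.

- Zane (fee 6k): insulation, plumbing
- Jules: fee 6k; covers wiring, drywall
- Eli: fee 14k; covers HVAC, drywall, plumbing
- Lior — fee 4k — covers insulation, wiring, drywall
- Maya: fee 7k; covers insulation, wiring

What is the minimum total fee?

18

The greedy cost-per-new-task heuristic would pick Lior, Zane, and Eli for 24, but a cheaper cover exists.
Choose Eli and Lior: together they cover insulation, wiring, HVAC, drywall, plumbing — every task.
Total fee: 14 + 4 = 18.
No cover costs less than 18.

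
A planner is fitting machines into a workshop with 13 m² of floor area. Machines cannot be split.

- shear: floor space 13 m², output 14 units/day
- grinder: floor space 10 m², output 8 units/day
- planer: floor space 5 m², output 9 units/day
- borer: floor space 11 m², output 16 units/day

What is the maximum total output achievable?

Allowing fractional choices, the relaxed optimum would be about 20.6, but machines are indivisible.
planer: floor space 5 ≤ 13, output 9.
borer: floor space 11 ≤ 13, output 16.
shear: floor space 13 ≤ 13, output 14.
Best is borer with total output 16.

16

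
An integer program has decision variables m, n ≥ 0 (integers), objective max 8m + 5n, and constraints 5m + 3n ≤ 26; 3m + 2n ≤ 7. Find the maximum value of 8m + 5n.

The continuous relaxation peaks at (2.33, 0) with value 18.67; rounding to a feasible lattice point costs some objective.
(m,n)=(1,2): 5·1+3·2=11≤26, 3·1+2·2=7≤7, objective 18.
(m,n)=(2,0): 5·2+3·0=10≤26, 3·2+2·0=6≤7, objective 16.
(m,n)=(0,3): 5·0+3·3=9≤26, 3·0+2·3=6≤7, objective 15.
Maximum is 18 at (m,n)=(1,2).

18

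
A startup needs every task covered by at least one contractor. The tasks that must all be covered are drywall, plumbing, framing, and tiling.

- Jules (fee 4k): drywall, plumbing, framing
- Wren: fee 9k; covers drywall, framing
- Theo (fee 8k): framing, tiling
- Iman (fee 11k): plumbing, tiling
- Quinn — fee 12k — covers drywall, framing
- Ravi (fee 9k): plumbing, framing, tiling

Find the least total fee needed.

Choose Jules and Theo: together they cover drywall, plumbing, framing, tiling — every task.
Total fee: 4 + 8 = 12.
No cover costs less than 12.

12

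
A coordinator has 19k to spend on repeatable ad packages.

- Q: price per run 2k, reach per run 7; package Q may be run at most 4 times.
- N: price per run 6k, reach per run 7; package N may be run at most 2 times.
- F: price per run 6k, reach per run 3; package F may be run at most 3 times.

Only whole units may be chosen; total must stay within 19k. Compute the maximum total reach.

This is a bounded integer knapsack.
Q has the best ratio (7/2); taking only Q gives at most 4×7 = 28 (stopped by the supply cap of 4).
Mixing does better — 3×Q and 2×N: price 18 ≤ 19, reach 3·7 + 2·7 = 35.

35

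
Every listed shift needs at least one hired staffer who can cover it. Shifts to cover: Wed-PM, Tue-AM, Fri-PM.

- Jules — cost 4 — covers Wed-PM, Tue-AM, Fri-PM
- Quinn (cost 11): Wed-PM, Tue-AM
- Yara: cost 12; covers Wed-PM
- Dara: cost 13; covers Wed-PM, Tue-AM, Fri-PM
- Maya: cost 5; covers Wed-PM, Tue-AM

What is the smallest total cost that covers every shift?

Jules alone covers Wed-PM, Tue-AM, Fri-PM — every shift.
Total cost: 4.

4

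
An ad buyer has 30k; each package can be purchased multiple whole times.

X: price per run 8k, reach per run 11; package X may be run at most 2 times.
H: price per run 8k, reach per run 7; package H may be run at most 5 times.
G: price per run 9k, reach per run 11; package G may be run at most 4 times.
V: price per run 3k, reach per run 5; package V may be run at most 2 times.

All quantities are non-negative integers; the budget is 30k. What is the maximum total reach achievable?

V has the best ratio (5/3); taking only V gives at most 2×5 = 10 (stopped by the supply cap of 2).
Mixing does better — 2×X, 1×H, and 2×V: price 30 ≤ 30, reach 2·11 + 1·7 + 2·5 = 39.

39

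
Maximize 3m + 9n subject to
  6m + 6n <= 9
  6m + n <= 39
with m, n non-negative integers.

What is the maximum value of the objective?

The continuous relaxation peaks at (0, 1.5) with value 13.50; rounding to a feasible lattice point costs some objective.
(m,n)=(0,1): 6·0+6·1=6≤9, 6·0+1·1=1≤39, objective 9.
(m,n)=(1,0): 6·1+6·0=6≤9, 6·1+1·0=6≤39, objective 3.
(m,n)=(0,0): 6·0+6·0=0≤9, 6·0+1·0=0≤39, objective 0.
The best lattice point is (0,1), giving 9.

9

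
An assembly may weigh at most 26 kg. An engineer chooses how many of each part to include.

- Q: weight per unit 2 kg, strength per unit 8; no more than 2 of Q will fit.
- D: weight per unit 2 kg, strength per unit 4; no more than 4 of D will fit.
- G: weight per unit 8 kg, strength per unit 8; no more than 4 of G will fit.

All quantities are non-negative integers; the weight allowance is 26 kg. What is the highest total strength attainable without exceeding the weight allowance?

44

Q has the best ratio (8/2); taking only Q gives at most 2×8 = 16 (stopped by the supply cap of 2).
Mixing does better — 2×Q, 3×D, and 2×G: weight 26 ≤ 26, strength 2·8 + 3·4 + 2·8 = 44.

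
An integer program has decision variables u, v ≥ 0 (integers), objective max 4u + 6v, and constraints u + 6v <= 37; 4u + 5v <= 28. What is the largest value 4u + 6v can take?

Relaxing integrality, the LP optimum is 33.60 at (u,v) = (0, 5.6), which is not an integer point.
(u,v)=(2,4): 1·2+6·4=26≤37, 4·2+5·4=28≤28, objective 32.
(u,v)=(3,3): 1·3+6·3=21≤37, 4·3+5·3=27≤28, objective 30.
No feasible integer point exceeds 32.

32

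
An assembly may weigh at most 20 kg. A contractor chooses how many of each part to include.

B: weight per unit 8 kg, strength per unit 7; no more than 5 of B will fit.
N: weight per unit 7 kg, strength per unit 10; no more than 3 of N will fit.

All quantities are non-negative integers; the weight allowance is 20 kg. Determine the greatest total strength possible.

1×B and 1×N: weight 15 ≤ 20, strength 1·7 + 1·10 = 17.
2×N: weight 14 ≤ 20, strength 2·10 = 20.
Best is 20.

20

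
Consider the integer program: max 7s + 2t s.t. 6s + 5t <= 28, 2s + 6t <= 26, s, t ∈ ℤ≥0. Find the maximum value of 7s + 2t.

(s,t)=(4,0) is feasible, giving 28.
(s,t)=(3,1) is feasible, giving 23.
(s,t)=(3,0) is feasible, giving 21.
The best lattice point is (4,0), giving 28.

28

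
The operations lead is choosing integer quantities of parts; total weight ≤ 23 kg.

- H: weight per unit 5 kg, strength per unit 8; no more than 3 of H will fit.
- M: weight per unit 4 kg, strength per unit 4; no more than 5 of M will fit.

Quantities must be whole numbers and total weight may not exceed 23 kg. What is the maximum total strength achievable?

32

3×H and 2×M: weight 23 ≤ 23, strength 3·8 + 2·4 = 32.
2×H and 3×M: weight 22 ≤ 23, strength 2·8 + 3·4 = 28.
Best is 32.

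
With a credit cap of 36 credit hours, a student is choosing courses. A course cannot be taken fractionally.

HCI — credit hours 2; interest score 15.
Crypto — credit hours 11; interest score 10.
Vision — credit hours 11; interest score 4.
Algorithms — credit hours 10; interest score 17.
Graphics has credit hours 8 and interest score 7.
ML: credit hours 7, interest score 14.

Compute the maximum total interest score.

56

HCI + Vision + Algorithms + ML: credit hours 2 + 11 + 10 + 7 = 30 ≤ 36, interest score 15 + 4 + 17 + 14 = 50.
HCI + Crypto + Algorithms + ML: credit hours 2 + 11 + 10 + 7 = 30 ≤ 36, interest score 15 + 10 + 17 + 14 = 56.
HCI + Algorithms + Graphics + ML: credit hours 2 + 10 + 8 + 7 = 27 ≤ 36, interest score 15 + 17 + 7 + 14 = 53.
Best is HCI, Crypto, Algorithms, and ML with total interest score 56.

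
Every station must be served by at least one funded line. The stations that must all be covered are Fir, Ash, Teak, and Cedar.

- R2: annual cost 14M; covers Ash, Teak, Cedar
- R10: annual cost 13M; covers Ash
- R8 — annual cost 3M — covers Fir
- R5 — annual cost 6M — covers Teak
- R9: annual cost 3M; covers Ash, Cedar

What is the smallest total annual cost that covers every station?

12

Choose R8, R5, and R9: together they cover Fir, Ash, Teak, Cedar — every station.
Total annual cost: 3 + 6 + 3 = 12.
No cover costs less than 12.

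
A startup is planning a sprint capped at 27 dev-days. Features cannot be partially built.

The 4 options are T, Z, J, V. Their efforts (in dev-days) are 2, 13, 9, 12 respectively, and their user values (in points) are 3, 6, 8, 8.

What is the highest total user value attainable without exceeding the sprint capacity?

This is an integer program with binary decision variables.
T + J + V: effort 2 + 9 + 12 = 23 ≤ 27, user value 3 + 8 + 8 = 19.
T + Z + J: effort 2 + 13 + 9 = 24 ≤ 27, user value 3 + 6 + 8 = 17.
Best is T, J, and V with total user value 19.

19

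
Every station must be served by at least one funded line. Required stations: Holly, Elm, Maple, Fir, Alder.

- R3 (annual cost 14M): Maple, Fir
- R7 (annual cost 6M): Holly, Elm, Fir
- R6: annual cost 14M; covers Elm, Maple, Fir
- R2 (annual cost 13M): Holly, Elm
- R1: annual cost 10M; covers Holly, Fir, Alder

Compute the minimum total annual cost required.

Choose R6 and R1: together they cover Holly, Elm, Maple, Fir, Alder — every station.
Total annual cost: 14 + 10 = 24.

24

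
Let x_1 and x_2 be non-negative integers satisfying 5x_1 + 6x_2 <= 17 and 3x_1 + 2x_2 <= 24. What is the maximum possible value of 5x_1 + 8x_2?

21

(x_1,x_2)=(1,2): 5·1+6·2=17≤17, 3·1+2·2=7≤24, objective 21.
(x_1,x_2)=(2,1): 5·2+6·1=16≤17, 3·2+2·1=8≤24, objective 18.
(x_1,x_2)=(0,2): 5·0+6·2=12≤17, 3·0+2·2=4≤24, objective 16.
No feasible integer point exceeds 21.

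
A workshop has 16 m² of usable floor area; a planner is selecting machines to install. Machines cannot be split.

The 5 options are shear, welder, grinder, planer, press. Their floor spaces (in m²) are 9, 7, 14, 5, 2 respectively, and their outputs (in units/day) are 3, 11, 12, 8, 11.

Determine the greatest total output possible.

30

Take welder, planer, and press: floor space 7 + 5 + 2 = 14 ≤ 16, output 11 + 8 + 11 = 30.
No other feasible combination does better.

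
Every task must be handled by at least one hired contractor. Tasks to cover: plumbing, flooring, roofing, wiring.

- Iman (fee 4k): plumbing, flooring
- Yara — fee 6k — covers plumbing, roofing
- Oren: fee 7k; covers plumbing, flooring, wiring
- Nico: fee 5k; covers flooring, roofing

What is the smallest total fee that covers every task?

12

This is a weighted set-cover instance.
The greedy cost-per-new-task heuristic would pick Iman, Nico, and Oren for 16, but a cheaper cover exists.
Choose Oren and Nico: together they cover plumbing, flooring, roofing, wiring — every task.
Total fee: 7 + 5 = 12.
No cover costs less than 12.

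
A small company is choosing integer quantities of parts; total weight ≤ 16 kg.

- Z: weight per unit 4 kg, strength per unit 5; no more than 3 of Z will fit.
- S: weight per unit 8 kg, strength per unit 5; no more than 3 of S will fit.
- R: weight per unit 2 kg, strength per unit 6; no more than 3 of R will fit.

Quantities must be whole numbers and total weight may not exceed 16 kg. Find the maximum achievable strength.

R has the best ratio (6/2); taking only R gives at most 3×6 = 18 (stopped by the supply cap of 3).
Mixing does better — 2×Z and 3×R: weight 14 ≤ 16, strength 2·5 + 3·6 = 28.

28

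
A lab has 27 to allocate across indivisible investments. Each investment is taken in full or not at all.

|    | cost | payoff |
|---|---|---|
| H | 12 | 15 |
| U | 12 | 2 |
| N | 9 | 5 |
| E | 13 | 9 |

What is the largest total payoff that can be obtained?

24

Take H and E: cost 12 + 13 = 25 ≤ 27, payoff 15 + 9 = 24.
No other feasible combination does better.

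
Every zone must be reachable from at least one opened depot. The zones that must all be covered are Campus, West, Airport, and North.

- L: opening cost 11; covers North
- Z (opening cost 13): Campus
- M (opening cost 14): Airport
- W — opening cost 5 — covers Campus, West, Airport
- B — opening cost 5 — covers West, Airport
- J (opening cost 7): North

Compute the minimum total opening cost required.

12

Choose W and J: together they cover Campus, West, Airport, North — every zone.
Total opening cost: 5 + 7 = 12.
No cover costs less than 12.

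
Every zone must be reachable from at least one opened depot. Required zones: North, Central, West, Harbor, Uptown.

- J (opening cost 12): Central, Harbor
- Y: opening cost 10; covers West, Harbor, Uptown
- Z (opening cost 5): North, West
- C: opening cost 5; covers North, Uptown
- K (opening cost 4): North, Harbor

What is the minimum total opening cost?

The greedy cost-per-new-zone heuristic would pick K, Y, and J for 26, but a cheaper cover exists.
Choose J, Z, and C: together they cover North, Central, West, Harbor, Uptown — every zone.
Total opening cost: 12 + 5 + 5 = 22.
No cover costs less than 22.

22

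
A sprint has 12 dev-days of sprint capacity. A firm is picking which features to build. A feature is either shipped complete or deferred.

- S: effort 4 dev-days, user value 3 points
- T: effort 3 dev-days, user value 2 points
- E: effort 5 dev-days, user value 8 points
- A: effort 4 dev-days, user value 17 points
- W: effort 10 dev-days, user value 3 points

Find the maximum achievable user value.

E + A: effort 5 + 4 = 9 ≤ 12, user value 8 + 17 = 25.
S + T + A: effort 4 + 3 + 4 = 11 ≤ 12, user value 3 + 2 + 17 = 22.
T + E + A: effort 3 + 5 + 4 = 12 ≤ 12, user value 2 + 8 + 17 = 27.
Best is T, E, and A with total user value 27.

27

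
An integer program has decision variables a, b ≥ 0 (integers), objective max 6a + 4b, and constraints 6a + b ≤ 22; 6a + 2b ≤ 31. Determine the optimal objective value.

Relaxing integrality, the LP optimum is 62.00 at (a,b) = (0, 15.5), which is not an integer point.
(a,b)=(0,15) is feasible, giving 60.
(a,b)=(0,14) is feasible, giving 56.
No feasible integer point exceeds 60.

60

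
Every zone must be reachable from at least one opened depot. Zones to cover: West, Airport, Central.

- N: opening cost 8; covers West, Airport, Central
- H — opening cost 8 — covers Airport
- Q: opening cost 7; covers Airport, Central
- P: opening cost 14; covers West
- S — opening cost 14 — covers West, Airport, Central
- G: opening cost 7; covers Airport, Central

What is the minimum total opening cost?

N alone covers West, Airport, Central — every zone.
Total opening cost: 8.
No cover costs less than 8.

8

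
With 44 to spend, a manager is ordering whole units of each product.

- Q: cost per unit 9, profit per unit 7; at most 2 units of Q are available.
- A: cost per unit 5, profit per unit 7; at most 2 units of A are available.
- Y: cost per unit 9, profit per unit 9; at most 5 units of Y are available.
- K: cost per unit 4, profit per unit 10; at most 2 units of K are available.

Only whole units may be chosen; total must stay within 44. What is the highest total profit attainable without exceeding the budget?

Take 4×Y and 2×K: cost 44 ≤ 44, profit 4·9 + 2·10 = 56.
K has the best ratio (10/4) and is taken to its limit of 2; remaining capacity is filled optimally with the others.

56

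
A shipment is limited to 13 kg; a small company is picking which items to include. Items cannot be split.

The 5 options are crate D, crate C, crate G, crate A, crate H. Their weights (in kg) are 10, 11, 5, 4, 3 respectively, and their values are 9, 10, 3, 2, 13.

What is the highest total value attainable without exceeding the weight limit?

This is an integer program with binary decision variables.
Allowing fractional choices, the relaxed optimum would be about 22.1, but items are indivisible.
crate D + crate H: weight 10 + 3 = 13 ≤ 13, value 9 + 13 = 22.
crate G + crate H: weight 5 + 3 = 8 ≤ 13, value 3 + 13 = 16.
crate G + crate A + crate H: weight 5 + 4 + 3 = 12 ≤ 13, value 3 + 2 + 13 = 18.
Best is crate D and crate H with total value 22.

22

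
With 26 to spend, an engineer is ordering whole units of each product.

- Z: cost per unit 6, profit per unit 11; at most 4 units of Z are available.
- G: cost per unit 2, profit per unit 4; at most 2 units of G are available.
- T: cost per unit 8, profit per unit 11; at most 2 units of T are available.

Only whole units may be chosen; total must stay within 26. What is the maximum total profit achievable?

48

This is a bounded integer knapsack.
G has the best ratio (4/2); taking only G gives at most 2×4 = 8 (stopped by the supply cap of 2).
Mixing does better — 4×Z and 1×G: cost 26 ≤ 26, profit 4·11 + 1·4 = 48.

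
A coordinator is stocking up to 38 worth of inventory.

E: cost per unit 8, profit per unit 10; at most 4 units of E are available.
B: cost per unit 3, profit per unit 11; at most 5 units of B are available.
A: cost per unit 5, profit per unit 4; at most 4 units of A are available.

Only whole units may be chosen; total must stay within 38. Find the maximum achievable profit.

B has the best ratio (11/3); taking only B gives at most 5×11 = 55 (stopped by the supply cap of 5).
Mixing does better — 2×E, 5×B, and 1×A: cost 36 ≤ 38, profit 2·10 + 5·11 + 1·4 = 79.

79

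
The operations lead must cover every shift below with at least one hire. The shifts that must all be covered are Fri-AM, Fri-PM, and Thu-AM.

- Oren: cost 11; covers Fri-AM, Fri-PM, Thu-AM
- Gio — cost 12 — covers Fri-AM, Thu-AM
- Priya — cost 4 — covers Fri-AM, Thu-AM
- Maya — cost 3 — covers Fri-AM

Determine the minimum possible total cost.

11

This is a weighted set-cover instance.
The greedy cost-per-new-shift heuristic would pick Priya and Oren for 15, but a cheaper cover exists.
Oren alone covers Fri-AM, Fri-PM, Thu-AM — every shift.
Total cost: 11.
No cover costs less than 11.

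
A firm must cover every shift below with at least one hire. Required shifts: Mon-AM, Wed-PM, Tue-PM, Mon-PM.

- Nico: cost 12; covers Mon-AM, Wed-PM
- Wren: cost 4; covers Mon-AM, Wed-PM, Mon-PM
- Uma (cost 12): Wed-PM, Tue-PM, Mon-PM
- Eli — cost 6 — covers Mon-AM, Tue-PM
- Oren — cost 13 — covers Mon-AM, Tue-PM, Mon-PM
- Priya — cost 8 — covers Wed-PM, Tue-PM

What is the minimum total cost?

10

Choose Wren and Eli: together they cover Mon-AM, Wed-PM, Tue-PM, Mon-PM — every shift.
Total cost: 4 + 6 = 10.
No cover costs less than 10.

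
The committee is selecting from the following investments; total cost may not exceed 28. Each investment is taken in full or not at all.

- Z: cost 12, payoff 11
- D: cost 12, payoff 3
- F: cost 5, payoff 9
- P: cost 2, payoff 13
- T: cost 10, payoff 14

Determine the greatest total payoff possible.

38

Take Z, P, and T: cost 12 + 2 + 10 = 24 ≤ 28, payoff 11 + 13 + 14 = 38.
No other feasible combination does better.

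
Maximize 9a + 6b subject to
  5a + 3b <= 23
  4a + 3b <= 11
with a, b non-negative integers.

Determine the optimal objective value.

(a,b)=(2,1): 5·2+3·1=13≤23, 4·2+3·1=11≤11, objective 24.
(a,b)=(1,2): 5·1+3·2=11≤23, 4·1+3·2=10≤11, objective 21.
The best lattice point is (2,1), giving 24.

24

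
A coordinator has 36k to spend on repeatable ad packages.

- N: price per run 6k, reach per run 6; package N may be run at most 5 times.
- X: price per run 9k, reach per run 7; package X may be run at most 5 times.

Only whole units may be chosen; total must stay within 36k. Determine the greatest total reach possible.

This is a bounded integer knapsack.
3×N and 2×X: price 36 ≤ 36, reach 3·6 + 2·7 = 32.
4×N and 1×X: price 33 ≤ 36, reach 4·6 + 1·7 = 31.
Best is 32.

32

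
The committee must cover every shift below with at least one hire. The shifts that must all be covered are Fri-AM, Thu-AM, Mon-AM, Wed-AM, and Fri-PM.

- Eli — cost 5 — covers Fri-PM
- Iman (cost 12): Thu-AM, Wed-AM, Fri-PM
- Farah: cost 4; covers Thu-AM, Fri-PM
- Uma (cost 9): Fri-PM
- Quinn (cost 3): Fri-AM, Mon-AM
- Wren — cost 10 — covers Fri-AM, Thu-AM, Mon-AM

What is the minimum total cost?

15

Choose Iman and Quinn: together they cover Fri-AM, Thu-AM, Mon-AM, Wed-AM, Fri-PM — every shift.
Total cost: 12 + 3 = 15.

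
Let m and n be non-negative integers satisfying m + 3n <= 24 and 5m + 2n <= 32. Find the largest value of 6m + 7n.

The continuous relaxation peaks at (3.69, 6.77) with value 69.54; rounding to a feasible lattice point costs some objective.
(m,n)=(3,7) is feasible, giving 67.
(m,n)=(4,6) is feasible, giving 66.
(m,n)=(2,7) is feasible, giving 61.
The best lattice point is (3,7), giving 67.

67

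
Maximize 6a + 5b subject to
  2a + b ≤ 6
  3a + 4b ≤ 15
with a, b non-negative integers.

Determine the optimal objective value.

22

(a,b)=(2,2): 2·2+1·2=6≤6, 3·2+4·2=14≤15, objective 22.
(a,b)=(1,3): 2·1+1·3=5≤6, 3·1+4·3=15≤15, objective 21.
The best lattice point is (2,2), giving 22.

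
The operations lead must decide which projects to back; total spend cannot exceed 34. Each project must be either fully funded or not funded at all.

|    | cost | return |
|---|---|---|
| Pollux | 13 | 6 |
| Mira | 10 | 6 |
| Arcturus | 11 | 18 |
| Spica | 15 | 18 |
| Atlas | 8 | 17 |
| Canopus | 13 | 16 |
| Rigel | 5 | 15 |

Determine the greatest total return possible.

Arcturus + Spica + Rigel: cost 11 + 15 + 5 = 31 ≤ 34, return 18 + 18 + 15 = 51.
Arcturus + Spica + Atlas: cost 11 + 15 + 8 = 34 ≤ 34, return 18 + 18 + 17 = 53.
Mira + Arcturus + Atlas + Rigel: cost 10 + 11 + 8 + 5 = 34 ≤ 34, return 6 + 18 + 17 + 15 = 56.
Best is Mira, Arcturus, Atlas, and Rigel with total return 56.

56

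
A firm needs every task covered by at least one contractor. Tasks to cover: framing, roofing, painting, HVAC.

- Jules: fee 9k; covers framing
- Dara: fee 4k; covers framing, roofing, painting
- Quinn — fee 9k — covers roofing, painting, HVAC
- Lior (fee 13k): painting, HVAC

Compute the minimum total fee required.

Choose Dara and Quinn: together they cover framing, roofing, painting, HVAC — every task.
Total fee: 4 + 9 = 13.

13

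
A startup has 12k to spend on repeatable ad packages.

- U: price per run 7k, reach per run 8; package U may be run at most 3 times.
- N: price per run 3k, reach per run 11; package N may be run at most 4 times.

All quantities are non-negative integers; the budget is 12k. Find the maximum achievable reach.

This is a bounded integer knapsack.
N has the best ratio (11/3); taking only N gives at most 4×11 = 44 (stopped by the price limit).
Optimal: 4×N: price 12 ≤ 12, reach 4·11 = 44.

44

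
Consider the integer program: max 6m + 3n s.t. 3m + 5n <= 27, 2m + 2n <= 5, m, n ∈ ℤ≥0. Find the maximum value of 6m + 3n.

12

(m,n)=(2,0) is feasible, giving 12.
(m,n)=(1,1) is feasible, giving 9.
Maximum is 12 at (m,n)=(2,0).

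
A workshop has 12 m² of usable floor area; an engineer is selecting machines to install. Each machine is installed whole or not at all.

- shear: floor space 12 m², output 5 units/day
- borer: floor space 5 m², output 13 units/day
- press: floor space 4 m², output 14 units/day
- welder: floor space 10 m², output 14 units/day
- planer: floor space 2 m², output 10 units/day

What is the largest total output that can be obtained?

37

press + planer: floor space 4 + 2 = 6 ≤ 12, output 14 + 10 = 24.
borer + press + planer: floor space 5 + 4 + 2 = 11 ≤ 12, output 13 + 14 + 10 = 37.
borer + press: floor space 5 + 4 = 9 ≤ 12, output 13 + 14 = 27.
Best is borer, press, and planer with total output 37.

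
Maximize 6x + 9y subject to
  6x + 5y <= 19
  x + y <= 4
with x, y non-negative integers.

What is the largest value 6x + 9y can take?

The continuous relaxation peaks at (0, 3.8) with value 34.20; rounding to a feasible lattice point costs some objective.
(x,y)=(0,3): 6·0+5·3=15≤19, 1·0+1·3=3≤4, objective 27.
(x,y)=(1,2): 6·1+5·2=16≤19, 1·1+1·2=3≤4, objective 24.
Maximum is 27 at (x,y)=(0,3).

27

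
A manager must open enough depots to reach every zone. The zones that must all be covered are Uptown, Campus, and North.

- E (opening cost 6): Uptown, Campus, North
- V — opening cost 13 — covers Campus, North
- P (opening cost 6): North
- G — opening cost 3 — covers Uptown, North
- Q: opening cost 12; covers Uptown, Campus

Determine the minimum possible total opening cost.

6

This is a weighted set-cover instance.
The greedy cost-per-new-zone heuristic would pick G and E for 9, but a cheaper cover exists.
E alone covers Uptown, Campus, North — every zone.
Total opening cost: 6.
No cover costs less than 6.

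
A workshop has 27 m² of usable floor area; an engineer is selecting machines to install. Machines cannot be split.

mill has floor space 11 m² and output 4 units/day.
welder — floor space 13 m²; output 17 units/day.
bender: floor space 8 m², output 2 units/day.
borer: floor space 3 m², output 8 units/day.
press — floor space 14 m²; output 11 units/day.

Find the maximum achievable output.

welder + bender + borer: floor space 13 + 8 + 3 = 24 ≤ 27, output 17 + 2 + 8 = 27.
welder + press: floor space 13 + 14 = 27 ≤ 27, output 17 + 11 = 28.
mill + welder + borer: floor space 11 + 13 + 3 = 27 ≤ 27, output 4 + 17 + 8 = 29.
Best is mill, welder, and borer with total output 29.

29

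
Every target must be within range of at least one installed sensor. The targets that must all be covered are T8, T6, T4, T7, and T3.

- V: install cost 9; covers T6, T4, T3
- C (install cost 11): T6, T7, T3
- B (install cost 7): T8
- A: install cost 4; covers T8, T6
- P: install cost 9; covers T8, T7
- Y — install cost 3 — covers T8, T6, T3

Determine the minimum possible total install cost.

18

The greedy cost-per-new-target heuristic would pick Y, V, and P for 21, but a cheaper cover exists.
Choose V and P: together they cover T8, T6, T4, T7, T3 — every target.
Total install cost: 9 + 9 = 18.
No cover costs less than 18.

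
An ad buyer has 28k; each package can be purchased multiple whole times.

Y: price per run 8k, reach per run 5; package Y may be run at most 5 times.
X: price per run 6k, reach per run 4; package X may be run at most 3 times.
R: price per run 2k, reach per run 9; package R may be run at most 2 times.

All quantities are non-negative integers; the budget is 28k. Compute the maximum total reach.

Take 3×Y and 2×R: price 28 ≤ 28, reach 3·5 + 2·9 = 33.
R has the best ratio (9/2) and is taken to its limit of 2; remaining capacity is filled optimally with the others.

33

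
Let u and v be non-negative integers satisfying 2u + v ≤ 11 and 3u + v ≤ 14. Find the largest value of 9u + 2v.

40

(u,v)=(4,2) is feasible, giving 40.
(u,v)=(4,1) is feasible, giving 38.
(u,v)=(4,0) is feasible, giving 36.
(u,v)=(3,3) is feasible, giving 33.
Maximum is 40 at (u,v)=(4,2).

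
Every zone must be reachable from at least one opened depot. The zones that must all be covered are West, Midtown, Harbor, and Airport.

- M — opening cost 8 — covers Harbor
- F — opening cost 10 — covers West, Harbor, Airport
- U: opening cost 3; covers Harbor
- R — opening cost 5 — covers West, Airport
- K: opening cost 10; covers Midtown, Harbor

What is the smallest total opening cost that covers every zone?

This is a weighted set-cover instance.
Choose R and K: together they cover West, Midtown, Harbor, Airport — every zone.
Total opening cost: 5 + 10 = 15.

15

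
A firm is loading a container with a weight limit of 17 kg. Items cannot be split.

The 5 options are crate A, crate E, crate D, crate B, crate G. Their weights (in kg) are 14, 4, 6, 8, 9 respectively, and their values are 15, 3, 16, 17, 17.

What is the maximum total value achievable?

34

Treat it as a binary knapsack problem.
Allowing fractional choices, the relaxed optimum would be about 38.7, but items are indivisible.
crate D + crate G: weight 6 + 9 = 15 ≤ 17, value 16 + 17 = 33.
crate B + crate G: weight 8 + 9 = 17 ≤ 17, value 17 + 17 = 34.
crate D + crate B: weight 6 + 8 = 14 ≤ 17, value 16 + 17 = 33.
Best is crate B and crate G with total value 34.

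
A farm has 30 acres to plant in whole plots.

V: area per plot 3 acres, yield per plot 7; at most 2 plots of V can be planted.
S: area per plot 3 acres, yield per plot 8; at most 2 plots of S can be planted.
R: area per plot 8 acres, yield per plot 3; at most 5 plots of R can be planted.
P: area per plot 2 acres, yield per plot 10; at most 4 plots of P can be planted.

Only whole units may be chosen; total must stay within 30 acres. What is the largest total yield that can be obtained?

73

2×V, 2×S, and 4×P: area 20 ≤ 30, yield 2·7 + 2·8 + 4·10 = 70.
2×V, 2×S, 1×R, and 4×P: area 28 ≤ 30, yield 2·7 + 2·8 + 1·3 + 4·10 = 73.
Best is 73.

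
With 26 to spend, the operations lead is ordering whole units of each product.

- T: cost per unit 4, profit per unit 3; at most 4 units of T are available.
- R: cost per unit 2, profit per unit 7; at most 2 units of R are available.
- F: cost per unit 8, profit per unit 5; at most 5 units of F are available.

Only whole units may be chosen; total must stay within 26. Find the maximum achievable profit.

R has the best ratio (7/2); taking only R gives at most 2×7 = 14 (stopped by the supply cap of 2).
Mixing does better — 3×T, 2×R, and 1×F: cost 24 ≤ 26, profit 3·3 + 2·7 + 1·5 = 28.

28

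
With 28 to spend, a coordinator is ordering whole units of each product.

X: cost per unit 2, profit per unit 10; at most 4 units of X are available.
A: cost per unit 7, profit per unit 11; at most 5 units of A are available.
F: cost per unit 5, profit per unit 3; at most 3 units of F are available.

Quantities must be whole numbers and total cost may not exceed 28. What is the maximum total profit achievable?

Take 4×X, 2×A, and 1×F: cost 27 ≤ 28, profit 4·10 + 2·11 + 1·3 = 65.
X has the best ratio (10/2) and is taken to its limit of 4; remaining capacity is filled optimally with the others.

65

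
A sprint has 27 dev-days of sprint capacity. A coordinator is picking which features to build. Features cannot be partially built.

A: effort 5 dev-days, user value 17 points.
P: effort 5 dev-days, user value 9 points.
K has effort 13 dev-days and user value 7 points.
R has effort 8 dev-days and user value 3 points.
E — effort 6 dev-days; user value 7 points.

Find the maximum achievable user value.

Allowing fractional choices, the relaxed optimum would be about 38.9, but features are indivisible.
A + P + R + E: effort 5 + 5 + 8 + 6 = 24 ≤ 27, user value 17 + 9 + 3 + 7 = 36.
A + P + E: effort 5 + 5 + 6 = 16 ≤ 27, user value 17 + 9 + 7 = 33.
A + P + K: effort 5 + 5 + 13 = 23 ≤ 27, user value 17 + 9 + 7 = 33.
Best is A, P, R, and E with total user value 36.

36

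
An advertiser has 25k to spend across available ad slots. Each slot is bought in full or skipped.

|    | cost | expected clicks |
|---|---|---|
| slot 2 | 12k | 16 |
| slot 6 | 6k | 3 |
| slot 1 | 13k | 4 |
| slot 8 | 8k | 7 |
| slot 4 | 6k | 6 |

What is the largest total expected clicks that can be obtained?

25

Allowing fractional choices, the relaxed optimum would be about 28.1, but ad slots are indivisible.
slot 2 + slot 6 + slot 4: cost 12 + 6 + 6 = 24 ≤ 25, expected clicks 16 + 3 + 6 = 25.
slot 2 + slot 8: cost 12 + 8 = 20 ≤ 25, expected clicks 16 + 7 = 23.
slot 2 + slot 4: cost 12 + 6 = 18 ≤ 25, expected clicks 16 + 6 = 22.
Best is slot 2, slot 6, and slot 4 with total expected clicks 25.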